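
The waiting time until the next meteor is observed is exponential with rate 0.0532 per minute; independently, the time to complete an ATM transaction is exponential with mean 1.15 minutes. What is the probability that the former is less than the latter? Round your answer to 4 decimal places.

λ_1 = 0.0532, λ_2 = 1/1.15 = 0.869565.
For independent exponentials, P(the former < the latter) = λ_1/(λ_1+λ_2) = 0.0532/0.922765 ≈ 0.0577.

0.0577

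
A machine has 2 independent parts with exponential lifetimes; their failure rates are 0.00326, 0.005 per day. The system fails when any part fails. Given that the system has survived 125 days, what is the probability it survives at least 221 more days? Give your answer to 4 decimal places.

Time to first failure ~ Exp(Σλ) with Σλ = 0.00826.
By memorylessness, P(T > 125+221 | T > 125) = P(T > 221) = e^(−0.00826·221) ≈ 0.1611.

0.1611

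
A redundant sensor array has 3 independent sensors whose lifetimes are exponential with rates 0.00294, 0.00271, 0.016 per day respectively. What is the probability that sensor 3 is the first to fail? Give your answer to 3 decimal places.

The time to first failure is exponential with rate Σλ = 0.00294 + 0.00271 + 0.016 = 0.02165.
P(sensor 3 first) = λ_3/Σλ = 0.016/0.02165 ≈ 0.739.

0.739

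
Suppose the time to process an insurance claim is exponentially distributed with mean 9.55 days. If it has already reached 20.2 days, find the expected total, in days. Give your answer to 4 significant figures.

The rate is λ = 1/9.55 = 0.104712 per day.
By memorylessness, E[X | X > 20.2] = 20.2 + 1/λ = 20.2 + 9.55 = 29.75 days.

29.75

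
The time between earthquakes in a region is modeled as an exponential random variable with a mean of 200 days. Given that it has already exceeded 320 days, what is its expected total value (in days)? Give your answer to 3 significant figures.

The rate is λ = 1/200 = 0.005 per day.
By memorylessness, E[X | X > 320] = 320 + 1/λ = 320 + 200 = 520 days.

520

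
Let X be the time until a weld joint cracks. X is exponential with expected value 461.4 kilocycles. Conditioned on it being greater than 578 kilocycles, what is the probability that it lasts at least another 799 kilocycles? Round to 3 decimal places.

The rate is λ = 1/461.4 = 0.00216732 per kilocycle.
P(X > s+t | X > s) = e^(−λ(s+t))/e^(−λs) = e^(−λt), independent of s = 578.
P(X > 799) = e^(−1.7317) ≈ 0.177.

0.177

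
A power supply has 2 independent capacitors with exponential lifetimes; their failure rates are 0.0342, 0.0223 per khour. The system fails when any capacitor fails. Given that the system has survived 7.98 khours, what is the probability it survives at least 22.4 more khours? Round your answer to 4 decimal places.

Time to first failure ~ Exp(Σλ) with Σλ = 0.0565.
By memorylessness, P(T > 7.98+22.4 | T > 7.98) = P(T > 22.4) = e^(−0.0565·22.4) ≈ 0.2821.

0.2821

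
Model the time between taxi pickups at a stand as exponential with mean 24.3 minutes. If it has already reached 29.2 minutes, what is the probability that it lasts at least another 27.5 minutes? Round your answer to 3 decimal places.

The rate is λ = 1/24.3 = 0.0411523 per minute.
P(X > s+t | X > s) = e^(−λ(s+t))/e^(−λs) = e^(−λt), independent of s = 29.2.
P(X > 27.5) = e^(−1.1317) ≈ 0.322.

0.322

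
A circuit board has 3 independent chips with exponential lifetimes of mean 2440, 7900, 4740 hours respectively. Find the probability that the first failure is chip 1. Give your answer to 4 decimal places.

0.5484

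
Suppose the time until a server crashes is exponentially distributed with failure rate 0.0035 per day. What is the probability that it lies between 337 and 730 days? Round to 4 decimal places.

P(337 < X < 730) = e^(−λ·337) − e^(−λ·730) = 0.30743 − 0.07769 ≈ 0.2297.

0.2297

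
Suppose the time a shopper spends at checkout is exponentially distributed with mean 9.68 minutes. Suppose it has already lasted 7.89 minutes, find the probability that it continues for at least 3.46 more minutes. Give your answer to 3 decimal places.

0.699

The rate is λ = 1/9.68 = 0.103306 per minute.
The exponential is memoryless, so the remaining time is again Exp(λ): the condition X > 7.89 is irrelevant.
P(X > 3.46) = e^(−0.35744) ≈ 0.699.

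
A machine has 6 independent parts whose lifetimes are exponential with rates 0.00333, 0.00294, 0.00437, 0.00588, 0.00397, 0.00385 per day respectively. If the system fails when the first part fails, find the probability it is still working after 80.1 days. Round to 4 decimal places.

The time to first failure is exponential with rate Σλ = 0.00333 + 0.00294 + 0.00437 + 0.00588 + 0.00397 + 0.00385 = 0.02434.
P(min > 80.1) = e^(−0.02434·80.1) = e^(−1.9496) ≈ 0.1423.

0.1423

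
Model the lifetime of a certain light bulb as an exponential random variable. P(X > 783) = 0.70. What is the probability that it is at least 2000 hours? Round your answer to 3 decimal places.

e^(−λ·783) = 0.70 ⇒ λ = −ln(0.70)/783 = 0.000455524.
P(X > 2000) = e^(−0.000455524·2000) = e^(−0.91105) ≈ 0.402.

0.402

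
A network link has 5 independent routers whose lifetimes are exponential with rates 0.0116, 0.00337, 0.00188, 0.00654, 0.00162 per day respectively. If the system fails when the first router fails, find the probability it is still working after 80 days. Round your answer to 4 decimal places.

0.1352

The time to first failure is exponential with rate Σλ = 0.0116 + 0.00337 + 0.00188 + 0.00654 + 0.00162 = 0.02501.
P(min > 80) = e^(−0.02501·80) = e^(−2.0008) ≈ 0.1352.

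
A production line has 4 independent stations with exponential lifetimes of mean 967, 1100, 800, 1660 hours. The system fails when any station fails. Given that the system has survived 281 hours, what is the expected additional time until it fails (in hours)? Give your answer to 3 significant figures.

263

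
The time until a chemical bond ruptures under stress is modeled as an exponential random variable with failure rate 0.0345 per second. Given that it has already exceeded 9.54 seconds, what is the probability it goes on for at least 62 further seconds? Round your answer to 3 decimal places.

0.118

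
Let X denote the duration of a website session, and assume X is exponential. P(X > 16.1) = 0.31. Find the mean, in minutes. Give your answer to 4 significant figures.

13.75

e^(−λ·16.1) = 0.31 ⇒ λ = −ln(0.31)/16.1 = 0.0727443.
Mean = 1/λ = 13.7468 minutes.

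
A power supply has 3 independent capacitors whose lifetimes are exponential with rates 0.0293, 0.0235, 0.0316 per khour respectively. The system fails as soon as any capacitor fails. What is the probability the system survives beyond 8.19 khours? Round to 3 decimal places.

0.501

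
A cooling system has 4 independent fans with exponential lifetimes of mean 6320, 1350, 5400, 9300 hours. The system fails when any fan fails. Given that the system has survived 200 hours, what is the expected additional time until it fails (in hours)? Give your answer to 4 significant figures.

839.2

First-failure rate Σλ = 1/6320 + 1/1350 + 1/5400 + 1/9300 = 0.00119168.
By memorylessness the expected residual is 1/Σλ = 839.151 hours, regardless of the 200 already elapsed.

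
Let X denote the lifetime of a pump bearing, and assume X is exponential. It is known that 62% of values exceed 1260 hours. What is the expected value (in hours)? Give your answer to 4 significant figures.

2636

e^(−λ·1260) = 0.62 ⇒ λ = −ln(0.62)/1260 = 0.000379393.
Mean = 1/λ = 2635.79 hours.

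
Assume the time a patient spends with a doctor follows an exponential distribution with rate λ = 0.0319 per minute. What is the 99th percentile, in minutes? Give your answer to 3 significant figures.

144

Set 1 − e^(−λt) = 0.99, so t = −ln(0.01)/λ = 4.6052/0.0319 ≈ 144.363 minutes.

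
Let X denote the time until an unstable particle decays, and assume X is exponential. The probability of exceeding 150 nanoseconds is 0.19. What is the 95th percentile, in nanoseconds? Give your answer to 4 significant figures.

e^(−λ·150) = 0.19 ⇒ λ = −ln(0.19)/150 = 0.0110715.
95th percentile: 1 − e^(−λt) = 0.95, t = −ln(0.05)/λ = 270.58 nanoseconds.

270.6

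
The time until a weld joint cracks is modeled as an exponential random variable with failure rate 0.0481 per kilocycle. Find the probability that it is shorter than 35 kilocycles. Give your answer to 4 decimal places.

0.8143

P(X ≤ 35) = 1 − e^(−λ·35) = 1 − e^(−1.6835) ≈ 0.8143.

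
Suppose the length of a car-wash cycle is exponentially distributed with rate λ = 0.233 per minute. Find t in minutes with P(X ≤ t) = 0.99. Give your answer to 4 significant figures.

19.76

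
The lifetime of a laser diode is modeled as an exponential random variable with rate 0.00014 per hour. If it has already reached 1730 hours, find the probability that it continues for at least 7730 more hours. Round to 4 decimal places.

0.3388

The exponential is memoryless, so the remaining time is again Exp(λ): the condition X > 1730 is irrelevant.
P(X > 7730) = e^(−1.0822) ≈ 0.3388.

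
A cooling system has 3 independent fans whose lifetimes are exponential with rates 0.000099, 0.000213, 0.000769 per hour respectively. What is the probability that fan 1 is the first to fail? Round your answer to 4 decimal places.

0.0916

The time to first failure is exponential with rate Σλ = 0.000099 + 0.000213 + 0.000769 = 0.001081.
P(fan 1 first) = λ_1/Σλ = 0.000099/0.001081 ≈ 0.0916.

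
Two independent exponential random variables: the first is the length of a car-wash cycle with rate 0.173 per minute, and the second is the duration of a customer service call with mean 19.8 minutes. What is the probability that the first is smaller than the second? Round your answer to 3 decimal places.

0.774

λ_1 = 0.173, λ_2 = 1/19.8 = 0.0505051.
For independent exponentials, P(the first < the second) = λ_1/(λ_1+λ_2) = 0.173/0.223505 ≈ 0.774.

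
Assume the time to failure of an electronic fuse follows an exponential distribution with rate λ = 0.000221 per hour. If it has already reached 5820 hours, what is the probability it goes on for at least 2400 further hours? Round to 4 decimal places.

The exponential is memoryless, so the remaining time is again Exp(λ): the condition X > 5820 is irrelevant.
P(X > 2400) = e^(−0.5304) ≈ 0.5884.

0.5884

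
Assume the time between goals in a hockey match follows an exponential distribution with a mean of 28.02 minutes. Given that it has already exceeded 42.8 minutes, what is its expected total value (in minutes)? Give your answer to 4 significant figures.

The rate is λ = 1/28.02 = 0.0356888 per minute.
By memorylessness, E[X | X > 42.8] = 42.8 + 1/λ = 42.8 + 28.02 = 70.82 minutes.

70.82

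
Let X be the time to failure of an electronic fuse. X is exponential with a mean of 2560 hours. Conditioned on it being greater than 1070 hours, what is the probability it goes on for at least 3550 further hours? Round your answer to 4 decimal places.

The rate is λ = 1/2560 = 0.000390625 per hour.
P(X > s+t | X > s) = e^(−λ(s+t))/e^(−λs) = e^(−λt), independent of s = 1070.
P(X > 3550) = e^(−1.3867) ≈ 0.2499.

0.2499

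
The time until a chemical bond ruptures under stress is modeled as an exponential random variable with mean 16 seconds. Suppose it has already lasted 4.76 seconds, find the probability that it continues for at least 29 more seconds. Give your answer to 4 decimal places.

The rate is λ = 1/16 = 0.0625 per second.
P(X > s+t | X > s) = e^(−λ(s+t))/e^(−λs) = e^(−λt), independent of s = 4.76.
P(X > 29) = e^(−1.8125) ≈ 0.1632.

0.1632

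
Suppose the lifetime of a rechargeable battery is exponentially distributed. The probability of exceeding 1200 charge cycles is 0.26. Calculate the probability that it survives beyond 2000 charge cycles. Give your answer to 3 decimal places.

0.106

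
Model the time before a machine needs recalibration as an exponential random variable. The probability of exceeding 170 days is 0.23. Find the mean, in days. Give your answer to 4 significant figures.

e^(−λ·170) = 0.23 ⇒ λ = −ln(0.23)/170 = 0.00864515.
Mean = 1/λ = 115.672 days.

115.7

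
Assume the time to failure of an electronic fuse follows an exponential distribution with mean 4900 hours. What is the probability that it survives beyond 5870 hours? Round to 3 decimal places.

The rate is λ = 1/4900 = 0.000204082 per hour.
P(X > 5870) = e^(−λ·5870) = e^(−1.198) ≈ 0.302.

0.302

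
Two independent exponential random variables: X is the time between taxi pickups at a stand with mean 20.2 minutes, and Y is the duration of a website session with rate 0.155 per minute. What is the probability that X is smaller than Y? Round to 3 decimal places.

λ_1 = 1/20.2 = 0.049505, λ_2 = 0.155.
For independent exponentials, P(X < Y) = λ_1/(λ_1+λ_2) = 0.049505/0.204505 ≈ 0.242.

0.242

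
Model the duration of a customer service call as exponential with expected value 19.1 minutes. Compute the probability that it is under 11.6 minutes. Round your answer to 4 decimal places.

0.4552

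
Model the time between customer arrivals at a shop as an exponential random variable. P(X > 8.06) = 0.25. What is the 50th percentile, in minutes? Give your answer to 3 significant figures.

4.03

e^(−λ·8.06) = 0.25 ⇒ λ = −ln(0.25)/8.06 = 0.171997.
50th percentile: 1 − e^(−λt) = 0.5, t = −ln(0.5)/λ = 4.03 minutes.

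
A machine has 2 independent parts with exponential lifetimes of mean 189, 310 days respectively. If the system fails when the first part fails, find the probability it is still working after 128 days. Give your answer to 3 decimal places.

0.336

The first failure time is exponential with rate Σλ_i = 1/189 + 1/310 = 0.00851681 per day.
P(min > 128) = e^(−0.00851681·128) = e^(−1.0902) ≈ 0.336.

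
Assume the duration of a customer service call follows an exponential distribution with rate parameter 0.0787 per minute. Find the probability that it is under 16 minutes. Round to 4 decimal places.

P(X ≤ 16) = 1 − e^(−λ·16) = 1 − e^(−1.2592) ≈ 0.7161.

0.7161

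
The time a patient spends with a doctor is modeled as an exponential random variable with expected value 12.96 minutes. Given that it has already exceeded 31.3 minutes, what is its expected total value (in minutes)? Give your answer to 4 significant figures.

The rate is λ = 1/12.96 = 0.0771605 per minute.
By memorylessness, E[X | X > 31.3] = 31.3 + 1/λ = 31.3 + 12.96 = 44.26 minutes.

44.26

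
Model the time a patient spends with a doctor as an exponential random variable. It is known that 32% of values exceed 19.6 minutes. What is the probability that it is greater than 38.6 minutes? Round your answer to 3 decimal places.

e^(−λ·19.6) = 0.32 ⇒ λ = −ln(0.32)/19.6 = 0.0581344.
P(X > 38.6) = e^(−0.0581344·38.6) = e^(−2.244) ≈ 0.106.

0.106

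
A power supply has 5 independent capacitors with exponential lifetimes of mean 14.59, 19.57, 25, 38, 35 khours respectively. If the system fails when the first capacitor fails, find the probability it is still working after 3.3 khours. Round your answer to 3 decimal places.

The first failure time is exponential with rate Σλ_i = 1/14.59 + 1/19.57 + 1/25 + 1/38 + 1/35 = 0.214526 per khour.
P(min > 3.3) = e^(−0.214526·3.3) = e^(−0.70794) ≈ 0.493.

0.493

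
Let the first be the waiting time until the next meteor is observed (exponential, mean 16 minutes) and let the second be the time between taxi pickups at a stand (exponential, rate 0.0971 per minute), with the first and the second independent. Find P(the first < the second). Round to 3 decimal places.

λ_1 = 1/16 = 0.0625, λ_2 = 0.0971.
For independent exponentials, P(the first < the second) = λ_1/(λ_1+λ_2) = 0.0625/0.1596 ≈ 0.392.

0.392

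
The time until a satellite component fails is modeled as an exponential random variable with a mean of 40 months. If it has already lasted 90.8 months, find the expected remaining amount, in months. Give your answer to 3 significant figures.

The rate is λ = 1/40 = 0.025 per month.
By memorylessness, the remaining amount past any threshold is again Exp(λ) with mean 1/λ = 40 months.

40.0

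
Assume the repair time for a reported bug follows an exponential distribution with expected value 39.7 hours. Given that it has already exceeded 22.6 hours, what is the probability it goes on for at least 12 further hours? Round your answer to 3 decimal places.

0.739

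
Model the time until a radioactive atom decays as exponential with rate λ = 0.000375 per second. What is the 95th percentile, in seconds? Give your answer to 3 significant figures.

Set 1 − e^(−λt) = 0.95, so t = −ln(0.05)/λ = 2.9957/0.000375 ≈ 7988.62 seconds.

7990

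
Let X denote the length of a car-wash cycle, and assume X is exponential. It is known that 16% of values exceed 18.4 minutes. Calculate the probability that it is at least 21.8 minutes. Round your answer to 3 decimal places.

0.114

e^(−λ·18.4) = 0.16 ⇒ λ = −ln(0.16)/18.4 = 0.0995968.
P(X > 21.8) = e^(−0.0995968·21.8) = e^(−2.1712) ≈ 0.114.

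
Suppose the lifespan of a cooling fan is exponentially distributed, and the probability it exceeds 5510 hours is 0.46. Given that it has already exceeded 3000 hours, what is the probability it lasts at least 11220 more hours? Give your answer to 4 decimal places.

From e^(−λ·5510) = 0.46, λ = −ln(0.46)/5510 = 0.000140931.
Memoryless: P(X > 3000+11220 | X > 3000) = P(X > 11220) = e^(−0.000140931·11220) ≈ 0.2057.

0.2057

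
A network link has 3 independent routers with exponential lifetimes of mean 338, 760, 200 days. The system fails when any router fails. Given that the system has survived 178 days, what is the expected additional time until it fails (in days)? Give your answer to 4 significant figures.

107.8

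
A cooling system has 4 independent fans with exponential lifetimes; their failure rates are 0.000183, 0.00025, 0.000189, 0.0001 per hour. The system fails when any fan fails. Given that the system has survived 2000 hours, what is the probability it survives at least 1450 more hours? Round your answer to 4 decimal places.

0.3510

Time to first failure ~ Exp(Σλ) with Σλ = 0.000722.
By memorylessness, P(T > 2000+1450 | T > 2000) = P(T > 1450) = e^(−0.000722·1450) ≈ 0.3510.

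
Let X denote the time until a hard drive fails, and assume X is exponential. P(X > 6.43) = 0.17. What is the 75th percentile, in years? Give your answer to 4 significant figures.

5.031

e^(−λ·6.43) = 0.17 ⇒ λ = −ln(0.17)/6.43 = 0.275576.
75th percentile: 1 − e^(−λt) = 0.75, t = −ln(0.25)/λ = 5.03052 years.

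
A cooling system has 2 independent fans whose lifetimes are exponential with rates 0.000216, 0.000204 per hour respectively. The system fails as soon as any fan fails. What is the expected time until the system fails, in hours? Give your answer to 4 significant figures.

2381

The time to first failure is exponential with rate Σλ = 0.000216 + 0.000204 = 0.00042.
E[min] = 1/Σλ = 1/0.00042 = 2380.95 hours.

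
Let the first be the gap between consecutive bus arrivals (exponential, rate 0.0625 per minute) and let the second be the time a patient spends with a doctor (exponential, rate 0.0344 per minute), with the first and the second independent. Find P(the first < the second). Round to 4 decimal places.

0.6450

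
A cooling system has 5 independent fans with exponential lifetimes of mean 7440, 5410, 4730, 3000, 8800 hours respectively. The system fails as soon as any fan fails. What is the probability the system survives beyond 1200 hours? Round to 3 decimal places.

0.309

The first failure time is exponential with rate Σλ_i = 1/7440 + 1/5410 + 1/4730 + 1/3000 + 1/8800 = 0.000977638 per hour.
P(min > 1200) = e^(−0.000977638·1200) = e^(−1.1732) ≈ 0.309.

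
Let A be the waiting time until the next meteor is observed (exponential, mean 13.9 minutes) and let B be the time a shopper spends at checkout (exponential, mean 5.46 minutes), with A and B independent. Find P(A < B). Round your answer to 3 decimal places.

0.282

λ_1 = 1/13.9 = 0.0719424, λ_2 = 1/5.46 = 0.18315.
For independent exponentials, P(A < B) = λ_1/(λ_1+λ_2) = 0.0719424/0.255093 ≈ 0.282.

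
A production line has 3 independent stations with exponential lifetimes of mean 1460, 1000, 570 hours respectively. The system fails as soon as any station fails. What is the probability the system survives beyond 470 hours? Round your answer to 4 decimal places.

The first failure time is exponential with rate Σλ_i = 1/1460 + 1/1000 + 1/570 = 0.00343932 per hour.
P(min > 470) = e^(−0.00343932·470) = e^(−1.6165) ≈ 0.1986.

0.1986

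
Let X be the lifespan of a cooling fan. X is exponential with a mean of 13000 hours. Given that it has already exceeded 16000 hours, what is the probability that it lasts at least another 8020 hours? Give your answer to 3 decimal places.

0.540

The rate is λ = 1/13000 = 0.0000769231 per hour.
The exponential is memoryless, so the remaining time is again Exp(λ): the condition X > 16000 is irrelevant.
P(X > 8020) = e^(−0.61692) ≈ 0.540.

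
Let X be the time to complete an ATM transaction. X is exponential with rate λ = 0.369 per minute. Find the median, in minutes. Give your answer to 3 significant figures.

1.88

Set 1 − e^(−λt) = 0.5, so t = −ln(0.5)/λ = 0.69315/0.369 ≈ 1.87845 minutes.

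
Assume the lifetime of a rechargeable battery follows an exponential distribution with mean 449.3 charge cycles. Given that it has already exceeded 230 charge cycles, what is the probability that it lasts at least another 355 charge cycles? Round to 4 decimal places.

The rate is λ = 1/449.3 = 0.00222568 per charge cycle.
P(X > s+t | X > s) = e^(−λ(s+t))/e^(−λs) = e^(−λt), independent of s = 230.
P(X > 355) = e^(−0.79012) ≈ 0.4538.

0.4538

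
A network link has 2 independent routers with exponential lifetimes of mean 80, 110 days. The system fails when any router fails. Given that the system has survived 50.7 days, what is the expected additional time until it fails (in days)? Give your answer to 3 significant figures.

First-failure rate Σλ = 1/80 + 1/110 = 0.0215909.
By memorylessness the expected residual is 1/Σλ = 46.3158 days, regardless of the 50.7 already elapsed.

46.3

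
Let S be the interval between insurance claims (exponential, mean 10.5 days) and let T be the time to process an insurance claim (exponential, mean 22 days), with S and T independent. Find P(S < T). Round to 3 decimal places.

λ_1 = 1/10.5 = 0.0952381, λ_2 = 1/22 = 0.0454545.
For independent exponentials, P(S < T) = λ_1/(λ_1+λ_2) = 0.0952381/0.140693 ≈ 0.677.

0.677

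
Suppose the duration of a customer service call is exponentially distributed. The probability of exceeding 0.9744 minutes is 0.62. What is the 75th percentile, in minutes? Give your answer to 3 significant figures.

e^(−λ·0.9744) = 0.62 ⇒ λ = −ln(0.62)/0.9744 = 0.490595.
75th percentile: 1 − e^(−λt) = 0.75, t = −ln(0.25)/λ = 2.82574 minutes.

2.83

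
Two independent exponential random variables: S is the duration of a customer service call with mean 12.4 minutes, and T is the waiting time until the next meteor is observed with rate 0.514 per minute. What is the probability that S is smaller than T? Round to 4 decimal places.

λ_1 = 1/12.4 = 0.0806452, λ_2 = 0.514.
For independent exponentials, P(S < T) = λ_1/(λ_1+λ_2) = 0.0806452/0.594645 ≈ 0.1356.

0.1356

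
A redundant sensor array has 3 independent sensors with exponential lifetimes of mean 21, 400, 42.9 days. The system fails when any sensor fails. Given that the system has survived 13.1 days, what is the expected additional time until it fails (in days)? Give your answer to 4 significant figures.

13.62

First-failure rate Σλ = 1/21 + 1/400 + 1/42.9 = 0.0734291.
By memorylessness the expected residual is 1/Σλ = 13.6186 days, regardless of the 13.1 already elapsed.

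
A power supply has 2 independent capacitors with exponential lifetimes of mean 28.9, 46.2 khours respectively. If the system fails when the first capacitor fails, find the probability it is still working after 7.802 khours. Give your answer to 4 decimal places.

0.6448

The first failure time is exponential with rate Σλ_i = 1/28.9 + 1/46.2 = 0.0562471 per khour.
P(min > 7.802) = e^(−0.0562471·7.802) = e^(−0.43884) ≈ 0.6448.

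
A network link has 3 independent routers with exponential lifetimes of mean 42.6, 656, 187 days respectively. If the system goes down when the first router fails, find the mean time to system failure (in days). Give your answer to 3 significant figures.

33.0

The first failure time is exponential with rate Σλ_i = 1/42.6 + 1/656 + 1/187 = 0.0303462 per day.
E[min] = 1/Σλ = 1/0.0303462 = 32.9531 days.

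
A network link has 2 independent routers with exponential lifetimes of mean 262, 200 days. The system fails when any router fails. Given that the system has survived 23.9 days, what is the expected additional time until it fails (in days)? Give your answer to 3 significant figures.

113

First-failure rate Σλ = 1/262 + 1/200 = 0.00881679.
By memorylessness the expected residual is 1/Σλ = 113.42 days, regardless of the 23.9 already elapsed.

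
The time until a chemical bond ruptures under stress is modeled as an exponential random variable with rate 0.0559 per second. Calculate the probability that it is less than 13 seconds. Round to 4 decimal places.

0.5165

P(X ≤ 13) = 1 − e^(−λ·13) = 1 − e^(−0.7267) ≈ 0.5165.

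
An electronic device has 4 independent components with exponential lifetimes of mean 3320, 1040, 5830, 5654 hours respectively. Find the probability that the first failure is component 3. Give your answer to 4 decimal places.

Rates: λ_i = 1/mean_i → 0.000301205, 0.000961538, 0.000171527, 0.000176866; Σλ = 0.00161114.
P(component 3 first) = λ_3/Σλ = 0.000171527/0.00161114 ≈ 0.1065.

0.1065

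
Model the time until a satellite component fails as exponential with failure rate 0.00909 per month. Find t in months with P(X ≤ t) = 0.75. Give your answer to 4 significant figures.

152.5

Set 1 − e^(−λt) = 0.75, so t = −ln(0.25)/λ = 1.3863/0.00909 ≈ 152.508 months.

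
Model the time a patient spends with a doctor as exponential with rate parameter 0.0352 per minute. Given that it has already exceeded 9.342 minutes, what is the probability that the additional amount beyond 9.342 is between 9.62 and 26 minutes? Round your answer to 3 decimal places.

0.312

Memoryless: the residual past 9.342 is again Exp(λ).
P(9.62 < residual < 26) = e^(−λ·9.62) − e^(−λ·26) = 0.71275 − 0.40044 ≈ 0.312.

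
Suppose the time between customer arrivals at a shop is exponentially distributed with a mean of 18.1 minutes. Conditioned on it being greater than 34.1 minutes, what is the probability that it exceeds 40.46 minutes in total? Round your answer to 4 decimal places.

The rate is λ = 1/18.1 = 0.0552486 per minute.
The exponential is memoryless, so the remaining time is again Exp(λ): the condition X > 34.1 is irrelevant.
P(X > 6.36) = e^(−0.35138) ≈ 0.7037.

0.7037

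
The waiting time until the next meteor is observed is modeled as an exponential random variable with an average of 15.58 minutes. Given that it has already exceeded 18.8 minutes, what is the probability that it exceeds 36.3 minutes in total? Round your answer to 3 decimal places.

0.325

The rate is λ = 1/15.58 = 0.0641849 per minute.
By the memoryless property, P(X > 18.8+17.5 | X > 18.8) = P(X > 17.5).
P(X > 17.5) = e^(−1.1232) ≈ 0.325.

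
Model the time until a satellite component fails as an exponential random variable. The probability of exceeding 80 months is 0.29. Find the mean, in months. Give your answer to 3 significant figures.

e^(−λ·80) = 0.29 ⇒ λ = −ln(0.29)/80 = 0.0154734.
Mean = 1/λ = 64.6269 months.

64.6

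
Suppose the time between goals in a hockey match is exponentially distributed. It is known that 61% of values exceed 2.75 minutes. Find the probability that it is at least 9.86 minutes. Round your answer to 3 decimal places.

e^(−λ·2.75) = 0.61 ⇒ λ = −ln(0.61)/2.75 = 0.179744.
P(X > 9.86) = e^(−0.179744·9.86) = e^(−1.7723) ≈ 0.170.

0.170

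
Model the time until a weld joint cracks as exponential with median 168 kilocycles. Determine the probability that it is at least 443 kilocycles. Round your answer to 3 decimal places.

For an exponential, median = ln(2)/λ, so λ = ln 2 / 168 = 0.00412588 per kilocycle.
P(X > 443) = e^(−λ·443) = e^(−1.8278) ≈ 0.161.

0.161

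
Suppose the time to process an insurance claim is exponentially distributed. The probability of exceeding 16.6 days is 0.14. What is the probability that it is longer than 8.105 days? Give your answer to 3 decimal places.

0.383

e^(−λ·16.6) = 0.14 ⇒ λ = −ln(0.14)/16.6 = 0.118441.
P(X > 8.105) = e^(−0.118441·8.105) = e^(−0.95996) ≈ 0.383.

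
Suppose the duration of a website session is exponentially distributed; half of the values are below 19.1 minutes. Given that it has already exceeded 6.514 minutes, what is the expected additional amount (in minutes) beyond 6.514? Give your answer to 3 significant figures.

For an exponential, median = ln(2)/λ, so λ = ln 2 / 19.1 = 0.0362904 per minute.
By memorylessness, the remaining amount past any threshold is again Exp(λ) with mean 1/λ = 27.5555 minutes.

27.6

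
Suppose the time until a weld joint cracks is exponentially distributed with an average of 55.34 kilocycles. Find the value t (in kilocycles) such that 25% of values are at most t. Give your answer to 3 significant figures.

The rate is λ = 1/55.34 = 0.0180701 per kilocycle.
Set 1 − e^(−λt) = 0.25, so t = −ln(0.75)/λ = 0.28768/0.0180701 ≈ 15.9203 kilocycles.

15.9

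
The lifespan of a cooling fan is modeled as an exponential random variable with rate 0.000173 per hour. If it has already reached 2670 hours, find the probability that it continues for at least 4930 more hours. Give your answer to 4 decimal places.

0.4262

The exponential is memoryless, so the remaining time is again Exp(λ): the condition X > 2670 is irrelevant.
P(X > 4930) = e^(−0.85289) ≈ 0.4262.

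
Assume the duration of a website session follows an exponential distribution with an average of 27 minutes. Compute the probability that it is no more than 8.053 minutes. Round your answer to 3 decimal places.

0.258

The rate is λ = 1/27 = 0.037037 per minute.
P(X ≤ 8.053) = 1 − e^(−λ·8.053) = 1 − e^(−0.29826) ≈ 0.258.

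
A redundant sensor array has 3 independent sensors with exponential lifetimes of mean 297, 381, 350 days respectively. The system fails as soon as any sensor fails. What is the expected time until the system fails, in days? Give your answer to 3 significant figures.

113

The first failure time is exponential with rate Σλ_i = 1/297 + 1/381 + 1/350 = 0.00884882 per day.
E[min] = 1/Σλ = 1/0.00884882 = 113.009 days.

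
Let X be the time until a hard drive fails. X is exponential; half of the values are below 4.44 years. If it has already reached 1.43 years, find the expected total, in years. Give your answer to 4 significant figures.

7.836

For an exponential, median = ln(2)/λ, so λ = ln 2 / 4.44 = 0.156114 per year.
By memorylessness, E[X | X > 1.43] = 1.43 + 1/λ = 1.43 + 6.40557 = 7.83557 years.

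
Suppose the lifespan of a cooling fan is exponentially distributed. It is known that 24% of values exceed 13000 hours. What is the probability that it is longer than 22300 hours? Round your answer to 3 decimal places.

e^(−λ·13000) = 0.24 ⇒ λ = −ln(0.24)/13000 = 0.000109778.
P(X > 22300) = e^(−0.000109778·22300) = e^(−2.4481) ≈ 0.086.

0.086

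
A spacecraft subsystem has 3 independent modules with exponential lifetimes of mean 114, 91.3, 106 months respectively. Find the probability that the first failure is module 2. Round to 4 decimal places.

Rates: λ_i = 1/mean_i → 0.00877193, 0.0109529, 0.00943396; Σλ = 0.0291588.
P(module 2 first) = λ_2/Σλ = 0.0109529/0.0291588 ≈ 0.3756.

0.3756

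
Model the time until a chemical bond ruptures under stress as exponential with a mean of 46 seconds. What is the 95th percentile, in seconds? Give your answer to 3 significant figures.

The rate is λ = 1/46 = 0.0217391 per second.
Set 1 − e^(−λt) = 0.95, so t = −ln(0.05)/λ = 2.9957/0.0217391 ≈ 137.804 seconds.

138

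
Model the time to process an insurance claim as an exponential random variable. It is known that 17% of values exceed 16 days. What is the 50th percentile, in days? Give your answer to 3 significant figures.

6.26

e^(−λ·16) = 0.17 ⇒ λ = −ln(0.17)/16 = 0.110747.
50th percentile: 1 − e^(−λt) = 0.5, t = −ln(0.5)/λ = 6.25882 days.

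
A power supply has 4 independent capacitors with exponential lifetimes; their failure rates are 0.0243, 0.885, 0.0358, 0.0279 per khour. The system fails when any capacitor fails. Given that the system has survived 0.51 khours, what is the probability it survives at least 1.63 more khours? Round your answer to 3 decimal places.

Time to first failure ~ Exp(Σλ) with Σλ = 0.973.
By memorylessness, P(T > 0.51+1.63 | T > 0.51) = P(T > 1.63) = e^(−0.973·1.63) ≈ 0.205.

0.205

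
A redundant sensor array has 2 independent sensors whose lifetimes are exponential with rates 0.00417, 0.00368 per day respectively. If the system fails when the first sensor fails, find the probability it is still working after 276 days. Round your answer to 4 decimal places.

The time to first failure is exponential with rate Σλ = 0.00417 + 0.00368 = 0.00785.
P(min > 276) = e^(−0.00785·276) = e^(−2.1666) ≈ 0.1146.

0.1146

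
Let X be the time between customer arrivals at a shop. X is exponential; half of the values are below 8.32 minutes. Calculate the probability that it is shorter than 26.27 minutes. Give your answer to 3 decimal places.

For an exponential, median = ln(2)/λ, so λ = ln 2 / 8.32 = 0.083311 per minute.
P(X ≤ 26.27) = 1 − e^(−λ·26.27) = 1 − e^(−2.1886) ≈ 0.888.

0.888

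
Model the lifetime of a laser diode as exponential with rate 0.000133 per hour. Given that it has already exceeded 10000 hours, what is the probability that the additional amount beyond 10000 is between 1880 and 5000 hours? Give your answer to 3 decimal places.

Memoryless: the residual past 10000 is again Exp(λ).
P(1880 < residual < 5000) = e^(−λ·1880) − e^(−λ·5000) = 0.77877 − 0.51427 ≈ 0.264.

0.264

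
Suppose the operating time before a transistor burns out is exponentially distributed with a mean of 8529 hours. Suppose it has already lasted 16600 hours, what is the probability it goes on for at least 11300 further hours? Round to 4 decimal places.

The rate is λ = 1/8529 = 0.000117247 per hour.
By the memoryless property, P(X > 16600+11300 | X > 16600) = P(X > 11300).
P(X > 11300) = e^(−1.3249) ≈ 0.2658.

0.2658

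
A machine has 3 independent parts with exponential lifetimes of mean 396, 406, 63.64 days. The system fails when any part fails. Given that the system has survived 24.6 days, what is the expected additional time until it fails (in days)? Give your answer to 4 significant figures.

First-failure rate Σλ = 1/396 + 1/406 + 1/63.64 = 0.0207017.
By memorylessness the expected residual is 1/Σλ = 48.3052 days, regardless of the 24.6 already elapsed.

48.31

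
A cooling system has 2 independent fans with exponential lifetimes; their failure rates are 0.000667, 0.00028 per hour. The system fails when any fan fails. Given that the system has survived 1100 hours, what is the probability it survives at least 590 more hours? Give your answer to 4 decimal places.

0.5719

Time to first failure ~ Exp(Σλ) with Σλ = 0.000947.
By memorylessness, P(T > 1100+590 | T > 1100) = P(T > 590) = e^(−0.000947·590) ≈ 0.5719.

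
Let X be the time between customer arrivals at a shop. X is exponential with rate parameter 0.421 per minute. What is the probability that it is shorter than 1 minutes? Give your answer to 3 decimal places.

0.344

P(X ≤ 1) = 1 − e^(−λ·1) = 1 − e^(−0.421) ≈ 0.344.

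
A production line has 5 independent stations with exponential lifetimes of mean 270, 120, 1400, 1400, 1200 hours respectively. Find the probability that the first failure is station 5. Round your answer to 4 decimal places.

Rates: λ_i = 1/mean_i → 0.0037037, 0.00833333, 0.000714286, 0.000714286, 0.000833333; Σλ = 0.0142989.
P(station 5 first) = λ_5/Σλ = 0.000833333/0.0142989 ≈ 0.0583.

0.0583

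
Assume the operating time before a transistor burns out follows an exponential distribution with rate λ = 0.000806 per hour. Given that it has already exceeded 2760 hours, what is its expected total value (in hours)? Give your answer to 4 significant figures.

By memorylessness, E[X | X > 2760] = 2760 + 1/λ = 2760 + 1240.69 = 4000.69 hours.

4001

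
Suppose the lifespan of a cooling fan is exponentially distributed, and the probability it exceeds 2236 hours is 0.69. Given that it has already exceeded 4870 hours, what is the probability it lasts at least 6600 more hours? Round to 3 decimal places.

From e^(−λ·2236) = 0.69, λ = −ln(0.69)/2236 = 0.00016595.
Memoryless: P(X > 4870+6600 | X > 4870) = P(X > 6600) = e^(−0.00016595·6600) ≈ 0.334.

0.334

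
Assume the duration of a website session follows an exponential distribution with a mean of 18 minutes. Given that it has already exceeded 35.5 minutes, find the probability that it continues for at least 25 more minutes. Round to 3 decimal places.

0.249

The rate is λ = 1/18 = 0.0555556 per minute.
P(X > s+t | X > s) = e^(−λ(s+t))/e^(−λs) = e^(−λt), independent of s = 35.5.
P(X > 25) = e^(−1.3889) ≈ 0.249.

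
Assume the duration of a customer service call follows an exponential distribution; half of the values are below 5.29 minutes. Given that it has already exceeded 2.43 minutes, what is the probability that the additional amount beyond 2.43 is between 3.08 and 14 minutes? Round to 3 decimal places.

For an exponential, median = ln(2)/λ, so λ = ln 2 / 5.29 = 0.13103 per minute.
Memoryless: the residual past 2.43 is again Exp(λ).
P(3.08 < residual < 14) = e^(−λ·3.08) − e^(−λ·14) = 0.66793 − 0.15971 ≈ 0.508.

0.508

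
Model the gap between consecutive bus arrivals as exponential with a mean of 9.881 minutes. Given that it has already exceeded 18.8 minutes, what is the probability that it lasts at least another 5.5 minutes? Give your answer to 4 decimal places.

The rate is λ = 1/9.881 = 0.101204 per minute.
The exponential is memoryless, so the remaining time is again Exp(λ): the condition X > 18.8 is irrelevant.
P(X > 5.5) = e^(−0.55662) ≈ 0.5731.

0.5731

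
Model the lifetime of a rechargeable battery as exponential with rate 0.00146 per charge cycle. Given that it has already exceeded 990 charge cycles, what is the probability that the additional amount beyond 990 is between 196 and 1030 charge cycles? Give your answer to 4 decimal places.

Memoryless: the residual past 990 is again Exp(λ).
P(196 < residual < 1030) = e^(−λ·196) − e^(−λ·1030) = 0.75114 − 0.22228 ≈ 0.5289.

0.5289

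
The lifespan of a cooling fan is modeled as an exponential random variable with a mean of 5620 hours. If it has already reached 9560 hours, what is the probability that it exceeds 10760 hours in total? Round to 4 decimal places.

0.8077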